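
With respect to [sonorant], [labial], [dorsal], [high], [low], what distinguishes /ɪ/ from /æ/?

/ɪ/ is the high front unrounded lax vowel and /æ/ is the low front unrounded vowel. Both are [+sonorant], [−labial], [+dorsal]. /ɪ/ is [+high] while /æ/ is [−high]; /ɪ/ is [−low] while /æ/ is [+low], so the distinguishing features are [high], [low].

[high], [low]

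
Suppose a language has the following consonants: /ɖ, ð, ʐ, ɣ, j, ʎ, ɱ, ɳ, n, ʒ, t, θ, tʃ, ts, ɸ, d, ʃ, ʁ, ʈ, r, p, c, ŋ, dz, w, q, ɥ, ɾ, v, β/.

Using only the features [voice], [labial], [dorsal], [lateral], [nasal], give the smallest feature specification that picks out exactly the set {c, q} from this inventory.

/c, q/ are all [−voice], [+dorsal], and no other segment in the inventory matches both values. Dropping any one of them over-generates: [+dorsal] alone would also admit /ɣ, j, ʎ, ʁ, …/; [−voice] alone would also admit /t, θ, tʃ, ts, …/. No other single listed feature picks out exactly this set either, so fewer than two features will not do.

[−voice, +dorsal]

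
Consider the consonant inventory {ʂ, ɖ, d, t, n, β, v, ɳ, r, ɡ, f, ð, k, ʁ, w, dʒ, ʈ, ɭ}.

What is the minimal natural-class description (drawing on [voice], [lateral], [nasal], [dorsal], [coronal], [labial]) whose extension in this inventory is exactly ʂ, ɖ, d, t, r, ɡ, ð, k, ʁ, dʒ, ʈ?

/ʂ, ɖ, d, t, r, ɡ, ð, k, ʁ, dʒ, ʈ/ are all [-nasal], [-lateral], [-labial], and no other segment in the inventory matches all three values. Dropping any one of them over-generates: [-lateral, -labial] alone would also admit /n, ɳ/; [-nasal, -labial] alone would also admit /ɭ/; [-nasal, -lateral] alone would also admit /β, v, f, w/. No other combination of two listed features picks out exactly this set either, so fewer than three features will not do.

[-nasal, -lateral, -labial]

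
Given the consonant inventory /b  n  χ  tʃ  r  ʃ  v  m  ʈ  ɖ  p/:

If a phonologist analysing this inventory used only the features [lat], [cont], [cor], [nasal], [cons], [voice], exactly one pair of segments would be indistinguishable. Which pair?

/tʃ/ (voiceless postalveolar affricate) and /ʈ/ (voiceless retroflex stop) are both [-lateral], [-continuant], [+coronal], [-nasal], [+consonantal], [-voice], so none of the listed features separates them. (They do differ in [strident], [delayed release] and [distributed], which are not among the given features.) Every other pair in the inventory differs on at least one listed feature.

tʃ, ʈ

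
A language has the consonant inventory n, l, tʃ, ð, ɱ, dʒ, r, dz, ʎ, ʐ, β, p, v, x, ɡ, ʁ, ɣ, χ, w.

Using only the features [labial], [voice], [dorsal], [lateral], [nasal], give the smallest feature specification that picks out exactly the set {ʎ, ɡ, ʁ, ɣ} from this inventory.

[+voice, −labial, +dorsal]

The class [+voice], [−labial], [+dorsal] has exactly /ʎ, ɡ, ʁ, ɣ/ as its extension in this inventory. No smaller conjunction from the listed features achieves this: [−labial, +dorsal] alone would also admit /x, χ/; [+voice, +dorsal] alone would also admit /w/; [+voice, −labial] alone would also admit /n, l, ð, dʒ, …/; and checking the remaining two-feature bundles turns up none with this extension.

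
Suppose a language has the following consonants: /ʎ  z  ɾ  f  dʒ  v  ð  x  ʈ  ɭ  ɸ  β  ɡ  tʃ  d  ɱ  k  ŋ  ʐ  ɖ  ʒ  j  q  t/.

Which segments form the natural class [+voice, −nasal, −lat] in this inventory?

z, ɾ, dʒ, v, ð, β, ɡ, d, ʐ, ɖ, ʒ, j

First, the [+voice] segments are /ʎ, z, ɾ, dʒ, v, ð, ɭ, β, ɡ, d, ɱ, ŋ, ʐ, ɖ, ʒ, j/.
Of those, [−nasal] gives /ʎ, z, ɾ, dʒ, v, ð, ɭ, β, ɡ, d, ʐ, ɖ, ʒ, j/.
Then [−lateral] leaves /z, ɾ, dʒ, v, ð, β, ɡ, d, ʐ, ɖ, ʒ, j/.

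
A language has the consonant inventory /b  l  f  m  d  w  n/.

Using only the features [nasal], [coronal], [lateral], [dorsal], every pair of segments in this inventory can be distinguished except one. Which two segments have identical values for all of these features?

b, f

Both /b/ and /f/ are [-nasal], [-coronal], [-lateral], [-dorsal]. Since the list omits [voice] and [continuant] — which do distinguish the voiced bilabial stop from the voiceless labiodental fricative — this pair collapses; all other pairs remain distinct.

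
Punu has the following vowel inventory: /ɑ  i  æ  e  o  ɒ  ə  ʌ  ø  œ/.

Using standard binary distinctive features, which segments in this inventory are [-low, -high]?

Among the inventory, the [-low] segments are /i, e, o, ə, ʌ, ø, œ/.
Then [-high] leaves /e, o, ə, ʌ, ø, œ/.

e, o, ə, ʌ, ø, œ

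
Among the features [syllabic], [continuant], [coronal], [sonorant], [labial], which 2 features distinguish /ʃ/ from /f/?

/ʃ/ is the voiceless postalveolar fricative and /f/ is the voiceless labiodental fricative. Both are [−syllabic], [+continuant], [−sonorant]. /ʃ/ is [−labial] while /f/ is [+labial]; /ʃ/ is [+coronal] while /f/ is [−coronal], so the distinguishing features are [labial], [coronal].

[labial], [coronal]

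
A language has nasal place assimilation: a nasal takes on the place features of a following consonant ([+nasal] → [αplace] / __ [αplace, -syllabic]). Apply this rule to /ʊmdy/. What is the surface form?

The only nasal preceding a consonant is /m/ before /d/. /d/ is [+coronal], so /m/ → /n/, giving [ʊndy].

[ʊndy]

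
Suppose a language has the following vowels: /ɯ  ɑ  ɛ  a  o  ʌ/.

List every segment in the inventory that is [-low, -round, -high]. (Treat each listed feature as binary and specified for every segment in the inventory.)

ɛ, ʌ

First, the [-low] segments are /ɯ, ɛ, o, ʌ/.
Of those, [-round] gives /ɯ, ɛ, ʌ/.
Within that set, [-high] leaves /ɛ, ʌ/.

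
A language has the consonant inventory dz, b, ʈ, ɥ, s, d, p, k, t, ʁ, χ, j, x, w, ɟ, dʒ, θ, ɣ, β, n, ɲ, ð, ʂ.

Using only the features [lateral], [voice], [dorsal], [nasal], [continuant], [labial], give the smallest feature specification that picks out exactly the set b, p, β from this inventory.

The class [+labial], [-dorsal] has exactly /b, p, β/ as its extension in this inventory. No smaller conjunction from the listed features achieves this: [-dorsal] alone would also admit /dz, ʈ, s, d, …/; [+labial] alone would also admit /ɥ, w/; and checking the remaining single features turns up none with this extension.

[+labial, -dorsal]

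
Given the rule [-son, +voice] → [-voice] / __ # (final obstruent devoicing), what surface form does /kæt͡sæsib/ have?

The only segment in the rule's environment that also matches [-son, +voice] is /b/. Applying [-voice] turns the voiced bilabial stop into /p/ (voiceless bilabial stop), giving [kæt͡sæsip].

[kæt͡sæsip]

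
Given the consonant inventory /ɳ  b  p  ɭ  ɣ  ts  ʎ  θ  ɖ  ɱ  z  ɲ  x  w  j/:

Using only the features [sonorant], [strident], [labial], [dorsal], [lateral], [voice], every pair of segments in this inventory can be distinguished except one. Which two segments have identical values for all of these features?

j, ɲ

Both /j/ and /ɲ/ are [+sonorant], [-strident], [-labial], [+dorsal], [-lateral], [+voice]. Since the list omits [nasal] and [continuant] — which do distinguish the palatal glide from the palatal nasal — this pair collapses; all other pairs remain distinct.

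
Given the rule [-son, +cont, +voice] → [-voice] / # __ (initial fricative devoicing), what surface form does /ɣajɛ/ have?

[xajɛ]

Only the initial segment /ɣ/ is both word-initial and matches the structural description. It is a voiced velar fricative, so [-son, +cont, +voice] holds; changing it to [-voice] with all other features held fixed yields /x/ (voiceless velar fricative). No other segment meets both the structural description and the environment, so the output is [xajɛ].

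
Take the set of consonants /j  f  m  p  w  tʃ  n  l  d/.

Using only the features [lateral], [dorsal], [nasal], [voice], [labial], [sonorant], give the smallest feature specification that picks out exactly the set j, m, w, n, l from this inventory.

/j, m, w, n, l/ are exactly the [+sonorant] segments in the inventory, so a single feature suffices.

[+sonorant]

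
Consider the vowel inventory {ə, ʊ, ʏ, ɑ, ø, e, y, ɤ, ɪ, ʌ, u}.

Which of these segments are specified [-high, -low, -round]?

Eliminate segments failing any feature: /ʊ, ʏ, y, ɪ, u/ are [+high]; /ɑ/ is [+low]; /ø/ is [+round]. The remaining /ə, e, ɤ, ʌ/ satisfy [-high], [-low], [-round].

ə, e, ɤ, ʌ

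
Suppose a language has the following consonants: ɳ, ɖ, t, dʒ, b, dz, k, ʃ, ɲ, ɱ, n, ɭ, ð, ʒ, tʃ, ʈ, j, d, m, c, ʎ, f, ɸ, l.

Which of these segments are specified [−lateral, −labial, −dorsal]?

Checking each segment against [−lateral], [−labial], [−dorsal]: /ɳ/ (retroflex nasal), /ɖ/ (voiced retroflex stop), /t/ (voiceless alveolar stop), /dʒ/ (voiced postalveolar affricate), /dz/ (voiced alveolar affricate), /ʃ/ (voiceless postalveolar fricative), among others, satisfy every feature; every other segment in the inventory fails at least one.

ɳ, ɖ, t, dʒ, dz, ʃ, n, ð, ʒ, tʃ, ʈ, d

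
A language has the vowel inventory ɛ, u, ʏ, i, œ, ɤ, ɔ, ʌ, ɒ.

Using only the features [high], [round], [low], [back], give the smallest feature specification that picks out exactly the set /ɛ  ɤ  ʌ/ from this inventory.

[−high, −round]

/ɛ, ɤ, ʌ/ are all [−high], [−round], and no other segment in the inventory matches both values. Dropping any one of them over-generates: [−round] alone would also admit /i/; [−high] alone would also admit /œ, ɔ, ɒ/. No other single listed feature picks out exactly this set either, so fewer than two features will not do.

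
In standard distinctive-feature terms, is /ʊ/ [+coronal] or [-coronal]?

/ʊ/ is the high back rounded lax vowel. The feature [coronal] marks segments articulated with the tongue front (tip or blade); /ʊ/ lacks this property, so it is [-coronal].

[-coronal]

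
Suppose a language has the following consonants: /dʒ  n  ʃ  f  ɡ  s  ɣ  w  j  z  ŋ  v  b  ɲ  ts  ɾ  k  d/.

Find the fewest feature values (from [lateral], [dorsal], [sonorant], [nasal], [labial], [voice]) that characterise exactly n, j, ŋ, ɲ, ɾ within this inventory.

[+sonorant, −labial]

/n, j, ŋ, ɲ, ɾ/ are all [+sonorant], [−labial], and no other segment in the inventory matches both values. Dropping any one of them over-generates: [−labial] alone would also admit /dʒ, ʃ, ɡ, s, …/; [+sonorant] alone would also admit /w/. No other single listed feature picks out exactly this set either, so fewer than two features will not do.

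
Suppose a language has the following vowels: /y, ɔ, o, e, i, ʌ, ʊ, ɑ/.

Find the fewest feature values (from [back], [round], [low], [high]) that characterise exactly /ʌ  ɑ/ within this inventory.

Every target segment is [+back], [−round]; each remaining inventory member fails at least one of these. Each conjunct is needed — [−round] alone would also admit /e, i/; [+back] alone would also admit /ɔ, o, ʊ/ — and no other single listed feature has exactly this extension, so two is the minimum.

[+back, −round]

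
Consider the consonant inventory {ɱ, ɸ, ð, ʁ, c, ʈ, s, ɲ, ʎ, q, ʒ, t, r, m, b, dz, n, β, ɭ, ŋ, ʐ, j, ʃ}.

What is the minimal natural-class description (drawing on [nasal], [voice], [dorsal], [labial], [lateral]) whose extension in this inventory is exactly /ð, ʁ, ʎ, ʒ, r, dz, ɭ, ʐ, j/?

Every target segment is [+voice], [−nasal], [−labial]; each remaining inventory member fails at least one of these. Each conjunct is needed — [−nasal, −labial] alone would also admit /c, ʈ, s, q, …/; [+voice, −labial] alone would also admit /ɲ, n, ŋ/; [+voice, −nasal] alone would also admit /b, β/ — and no other combination of two listed features has exactly this extension, so three is the minimum.

[+voice, −nasal, −labial]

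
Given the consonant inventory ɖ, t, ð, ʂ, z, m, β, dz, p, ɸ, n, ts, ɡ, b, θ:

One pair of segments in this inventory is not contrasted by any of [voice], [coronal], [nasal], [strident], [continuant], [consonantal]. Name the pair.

/b/ (voiced bilabial stop) and /ɡ/ (voiced velar stop) are both [+voice], [−coronal], [−nasal], [−strident], [−continuant], [+consonantal], so none of the listed features separates them. (They do differ in [labial] and [dorsal], which are not among the given features.) Every other pair in the inventory differs on at least one listed feature.

b, ɡ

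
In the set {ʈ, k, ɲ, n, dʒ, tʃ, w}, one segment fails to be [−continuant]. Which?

Every segment except /w/ is [−continuant]. /w/ (labial-velar glide) is [+continuant], so it is the exception.

w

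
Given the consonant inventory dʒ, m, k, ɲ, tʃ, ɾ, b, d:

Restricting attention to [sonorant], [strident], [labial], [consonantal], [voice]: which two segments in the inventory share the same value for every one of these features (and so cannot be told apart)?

ɾ, ɲ

Both /ɾ/ and /ɲ/ are [+sonorant], [-strident], [-labial], [+consonantal], [+voice]. Since the list omits [nasal] and [dorsal] — which do distinguish the alveolar tap from the palatal nasal — this pair collapses; all other pairs remain distinct.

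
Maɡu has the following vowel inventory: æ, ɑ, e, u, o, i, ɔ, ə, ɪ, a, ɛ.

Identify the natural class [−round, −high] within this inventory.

æ, ɑ, e, ə, a, ɛ

Eliminate segments failing any feature: /u, o, ɔ/ are [+round]; /i, ɪ/ are [+high]. The remaining /æ, ɑ, e, ə, a, ɛ/ satisfy [−round], [−high].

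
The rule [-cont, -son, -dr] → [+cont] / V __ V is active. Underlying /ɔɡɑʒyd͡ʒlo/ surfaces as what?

[ɔɣɑʒyd͡ʒlo]

/ɡ/ satisfies [-cont, -son, -dr] and sits in V __ V. The [+continuant] counterpart of the voiced velar stop is /ɣ/. Other segments in /ɔɡɑʒyd͡ʒlo/ either fail the structural description or are not in the environment, so the surface form is [ɔɣɑʒyd͡ʒlo].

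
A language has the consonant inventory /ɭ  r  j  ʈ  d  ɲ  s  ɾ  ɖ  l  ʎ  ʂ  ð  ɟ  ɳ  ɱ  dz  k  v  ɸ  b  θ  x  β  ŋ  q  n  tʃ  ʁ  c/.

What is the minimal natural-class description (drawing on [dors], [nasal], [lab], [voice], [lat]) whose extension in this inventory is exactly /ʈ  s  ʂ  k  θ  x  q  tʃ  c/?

[-voice, -lab]

/ʈ, s, ʂ, k, θ, x, q, tʃ, c/ are all [-voice], [-labial], and no other segment in the inventory matches both values. Dropping any one of them over-generates: [-labial] alone would also admit /ɭ, r, j, d, …/; [-voice] alone would also admit /ɸ/. No other single listed feature picks out exactly this set either, so fewer than two features will not do.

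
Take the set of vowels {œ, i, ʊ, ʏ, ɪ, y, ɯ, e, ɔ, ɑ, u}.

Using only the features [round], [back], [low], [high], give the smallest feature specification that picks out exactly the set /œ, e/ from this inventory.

[-high, -back]

Every target segment is [-high], [-back]; each remaining inventory member fails at least one of these. Each conjunct is needed — [-back] alone would also admit /i, ʏ, ɪ, y/; [-high] alone would also admit /ɔ, ɑ/ — and no other single listed feature has exactly this extension, so two is the minimum.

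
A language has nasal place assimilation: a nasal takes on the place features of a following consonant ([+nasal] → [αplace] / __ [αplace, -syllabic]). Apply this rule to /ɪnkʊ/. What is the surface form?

The only nasal preceding a consonant is /n/ before /k/. /k/ is [+dorsal], so /n/ → /ŋ/, giving [ɪŋkʊ].

[ɪŋkʊ]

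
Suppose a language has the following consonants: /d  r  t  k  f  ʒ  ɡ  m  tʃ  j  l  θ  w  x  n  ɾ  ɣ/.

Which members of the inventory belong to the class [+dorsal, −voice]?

k, x

Eliminate segments failing any feature: /d, r, t, f, ʒ, m, tʃ, l, θ, n, ɾ/ are [−dorsal]; /ɡ, j, w, ɣ/ are [+voice]. The remaining /k, x/ satisfy [+dorsal], [−voice].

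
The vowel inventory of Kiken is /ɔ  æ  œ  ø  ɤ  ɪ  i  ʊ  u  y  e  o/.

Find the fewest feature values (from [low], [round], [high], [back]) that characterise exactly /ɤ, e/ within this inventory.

[−high, −low, −round]

Every target segment is [−high], [−low], [−round]; each remaining inventory member fails at least one of these. Each conjunct is needed — [−low, −round] alone would also admit /ɪ, i/; [−high, −round] alone would also admit /æ/; [−high, −low] alone would also admit /ɔ, œ, ø, o/ — and no other combination of two listed features has exactly this extension, so three is the minimum.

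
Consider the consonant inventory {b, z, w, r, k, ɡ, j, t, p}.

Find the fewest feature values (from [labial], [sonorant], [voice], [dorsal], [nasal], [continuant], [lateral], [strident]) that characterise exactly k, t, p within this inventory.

[−voice]

The target set is precisely the extension of [−voice] in this inventory.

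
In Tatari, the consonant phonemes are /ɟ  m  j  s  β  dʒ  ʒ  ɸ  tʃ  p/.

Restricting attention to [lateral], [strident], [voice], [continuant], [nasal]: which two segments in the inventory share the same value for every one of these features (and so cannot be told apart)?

On the given features, /β/ and /j/ have an identical profile: [−lateral], [−strident], [+voice], [+continuant], [−nasal]. No other two segments in the inventory coincide on all 5 features. (They do differ in [sonorant], [labial] and [dorsal], which are not among the given features.)

β, j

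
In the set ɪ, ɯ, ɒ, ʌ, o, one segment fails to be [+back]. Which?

/ɪ/ is the high front unrounded lax vowel, which is [−back]; the rest — /ʌ, ɯ, ɒ, o/ — are [+back].

ɪ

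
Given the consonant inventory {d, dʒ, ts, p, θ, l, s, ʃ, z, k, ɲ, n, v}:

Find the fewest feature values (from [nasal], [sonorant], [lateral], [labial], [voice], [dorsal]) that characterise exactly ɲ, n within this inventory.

/ɲ, n/ are exactly the [+nasal] segments in the inventory, so a single feature suffices.

[+nasal]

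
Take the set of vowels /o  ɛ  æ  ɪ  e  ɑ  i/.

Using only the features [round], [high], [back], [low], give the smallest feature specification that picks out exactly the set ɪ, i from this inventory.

The target set is precisely the extension of [+high] in this inventory.

[+high]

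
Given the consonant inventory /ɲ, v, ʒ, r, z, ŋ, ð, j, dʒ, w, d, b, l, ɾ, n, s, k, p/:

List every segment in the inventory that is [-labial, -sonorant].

ʒ, z, ð, dʒ, d, s, k

First, the [-labial] segments are /ɲ, ʒ, r, z, ŋ, ð, j, dʒ, d, l, ɾ, n, s, k/.
Then [-sonorant] leaves /ʒ, z, ð, dʒ, d, s, k/.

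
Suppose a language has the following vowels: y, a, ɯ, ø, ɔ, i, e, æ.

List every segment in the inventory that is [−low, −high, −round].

Eliminate segments failing any feature: /y, ɯ, i/ are [+high]; /a, æ/ are [+low]; /ø, ɔ/ are [+round]. The remaining /e/ satisfy [−low], [−high], [−round].

e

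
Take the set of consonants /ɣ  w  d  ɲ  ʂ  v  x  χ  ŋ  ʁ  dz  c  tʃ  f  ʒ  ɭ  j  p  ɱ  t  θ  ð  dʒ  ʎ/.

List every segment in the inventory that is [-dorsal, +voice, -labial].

d, dz, ʒ, ɭ, ð, dʒ

Eliminate segments failing any feature: /ɣ, w, ɲ, x, χ, ŋ, ʁ, c, j, ʎ/ are [+dorsal]; /ʂ, tʃ, f, p, t, θ/ are [-voice]; /v, ɱ/ are [+labial]. The remaining /d, dz, ʒ, ɭ, ð, dʒ/ satisfy [-dorsal], [+voice], [-labial].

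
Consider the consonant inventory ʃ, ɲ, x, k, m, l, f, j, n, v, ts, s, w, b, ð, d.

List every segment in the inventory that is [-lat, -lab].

Checking each segment against [-lateral], [-labial]: /ʃ/ (voiceless postalveolar fricative), /ɲ/ (palatal nasal), /x/ (voiceless velar fricative), /k/ (voiceless velar stop), /j/ (palatal glide), /n/ (alveolar nasal), among others, satisfy every feature; every other segment in the inventory fails at least one.

ʃ, ɲ, x, k, j, n, ts, s, ð, d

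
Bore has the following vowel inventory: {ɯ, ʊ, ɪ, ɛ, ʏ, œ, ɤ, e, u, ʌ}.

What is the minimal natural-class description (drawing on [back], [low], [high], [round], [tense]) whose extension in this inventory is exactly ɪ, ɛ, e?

The class [-back], [-round] has exactly /ɪ, ɛ, e/ as its extension in this inventory. No smaller conjunction from the listed features achieves this: [-round] alone would also admit /ɯ, ɤ, ʌ/; [-back] alone would also admit /ʏ, œ/; and checking the remaining single features turns up none with this extension.

[-back, -round]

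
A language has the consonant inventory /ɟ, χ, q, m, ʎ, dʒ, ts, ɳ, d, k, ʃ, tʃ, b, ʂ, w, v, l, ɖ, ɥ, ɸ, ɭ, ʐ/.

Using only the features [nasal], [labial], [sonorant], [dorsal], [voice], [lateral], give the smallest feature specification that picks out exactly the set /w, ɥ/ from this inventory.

Every target segment is [+labial], [+dorsal]; each remaining inventory member fails at least one of these. Each conjunct is needed — [+dorsal] alone would also admit /ɟ, χ, q, ʎ, …/; [+labial] alone would also admit /m, b, v, ɸ/ — and no other single listed feature has exactly this extension, so two is the minimum.

[+labial, +dorsal]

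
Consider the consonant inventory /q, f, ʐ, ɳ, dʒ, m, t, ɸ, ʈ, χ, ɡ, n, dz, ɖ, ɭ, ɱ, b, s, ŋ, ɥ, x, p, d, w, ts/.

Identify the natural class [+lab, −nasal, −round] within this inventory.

f, ɸ, b, p

Eliminate segments failing any feature: /q, ʐ, ɳ, dʒ, t, ʈ, χ, ɡ, n, dz, ɖ, ɭ, s, ŋ, x, d, ts/ are [−labial]; /m, ɱ/ are [+nasal]; /ɥ, w/ are [+round]. The remaining /f, ɸ, b, p/ satisfy [+labial], [−nasal], [−round].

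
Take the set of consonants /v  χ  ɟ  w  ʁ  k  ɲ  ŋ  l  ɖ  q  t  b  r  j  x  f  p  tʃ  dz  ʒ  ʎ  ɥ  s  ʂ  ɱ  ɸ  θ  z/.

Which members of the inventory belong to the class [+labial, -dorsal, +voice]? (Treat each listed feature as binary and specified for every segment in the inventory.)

v, b, ɱ

Among the inventory, the [+labial] segments are /v, w, b, f, p, ɥ, ɱ, ɸ/.
Then [-dorsal] gives /v, b, f, p, ɱ, ɸ/.
Of those, [+voice] leaves /v, b, ɱ/.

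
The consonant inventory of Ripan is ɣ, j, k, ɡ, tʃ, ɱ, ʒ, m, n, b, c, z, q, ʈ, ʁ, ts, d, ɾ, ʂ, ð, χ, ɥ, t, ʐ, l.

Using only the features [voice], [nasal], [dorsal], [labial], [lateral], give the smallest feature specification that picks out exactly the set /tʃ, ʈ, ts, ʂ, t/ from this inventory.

[−voice, −dorsal]

Every target segment is [−voice], [−dorsal]; each remaining inventory member fails at least one of these. Each conjunct is needed — [−dorsal] alone would also admit /ɱ, ʒ, m, n, …/; [−voice] alone would also admit /k, c, q, χ/ — and no other single listed feature has exactly this extension, so two is the minimum.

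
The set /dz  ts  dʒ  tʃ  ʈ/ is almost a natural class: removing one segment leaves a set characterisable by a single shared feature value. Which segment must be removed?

ʈ

[delayed release] (equivalently [strident]) groups all but one: /dʒ, dz, ts, tʃ/ share [+delayed release] while /ʈ/ (voiceless retroflex stop) alone is [−delayed release]. Removing any other segment would not leave a single-feature class that excludes it.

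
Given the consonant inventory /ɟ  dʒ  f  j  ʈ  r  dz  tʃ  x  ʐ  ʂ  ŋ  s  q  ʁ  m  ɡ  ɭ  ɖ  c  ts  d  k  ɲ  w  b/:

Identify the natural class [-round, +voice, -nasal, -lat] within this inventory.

Eliminate segments failing any feature: /f, ʈ, tʃ, x, ʂ, s, q, c, ts, k/ are [-voice]; /ŋ, m, ɲ/ are [+nasal]; /ɭ/ is [+lateral]; /w/ is [+round]. The remaining /ɟ, dʒ, j, r, dz, ʐ, ʁ, ɡ, ɖ, d, b/ satisfy [-round], [+voice], [-nasal], [-lateral].

ɟ, dʒ, j, r, dz, ʐ, ʁ, ɡ, ɖ, d, b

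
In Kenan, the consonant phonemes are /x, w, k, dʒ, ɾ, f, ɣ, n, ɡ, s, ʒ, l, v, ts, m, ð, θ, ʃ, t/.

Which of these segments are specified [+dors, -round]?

Among the inventory, the [+dorsal] segments are /x, w, k, ɣ, ɡ/.
Of those, [-round] leaves /x, k, ɣ, ɡ/.

x, k, ɣ, ɡ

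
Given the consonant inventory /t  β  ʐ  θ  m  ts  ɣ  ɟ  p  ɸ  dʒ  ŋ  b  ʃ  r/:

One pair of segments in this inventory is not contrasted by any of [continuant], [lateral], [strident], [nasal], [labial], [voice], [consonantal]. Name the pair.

r, ɣ

/r/ (alveolar trill) and /ɣ/ (voiced velar fricative) are both [+continuant], [−lateral], [−strident], [−nasal], [−labial], [+voice], [+consonantal], so none of the listed features separates them. (They do differ in [sonorant], [coronal] and [dorsal], which are not among the given features.) Every other pair in the inventory differs on at least one listed feature.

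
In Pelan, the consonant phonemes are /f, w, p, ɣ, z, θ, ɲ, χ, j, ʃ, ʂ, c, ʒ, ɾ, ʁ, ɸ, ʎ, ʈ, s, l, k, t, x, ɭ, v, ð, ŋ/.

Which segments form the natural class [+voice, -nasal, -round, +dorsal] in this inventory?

Checking each segment against [+voice], [-nasal], [-round], [+dorsal]: /ɣ/ (voiced velar fricative), /j/ (palatal glide), /ʁ/ (voiced uvular fricative), /ʎ/ (palatal lateral approximant) satisfy every feature; every other segment in the inventory fails at least one.

ɣ, j, ʁ, ʎ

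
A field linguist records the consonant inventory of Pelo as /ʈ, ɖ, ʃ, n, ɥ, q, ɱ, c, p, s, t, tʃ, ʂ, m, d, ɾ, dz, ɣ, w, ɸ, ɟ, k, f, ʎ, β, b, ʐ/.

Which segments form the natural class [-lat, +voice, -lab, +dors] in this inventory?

ɣ, ɟ

Among the inventory, the [-lateral] segments are /ʈ, ɖ, ʃ, n, ɥ, q, ɱ, c, p, s, t, tʃ, ʂ, m, d, ɾ, dz, ɣ, w, ɸ, ɟ, k, f, β, b, ʐ/.
Intersecting with [+voice] gives /ɖ, n, ɥ, ɱ, m, d, ɾ, dz, ɣ, w, ɟ, β, b, ʐ/.
Of those, [-labial] gives /ɖ, n, d, ɾ, dz, ɣ, ɟ, ʐ/.
Among these, [+dorsal] leaves /ɣ, ɟ/.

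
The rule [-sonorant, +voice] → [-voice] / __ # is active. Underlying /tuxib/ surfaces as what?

Only the final segment /b/ is both word-final and matches the structural description. It is a voiced bilabial stop, so [-sonorant, +voice] holds; changing it to [-voice] with all other features held fixed yields /p/ (voiceless bilabial stop). No other segment meets both the structural description and the environment, so the output is [tuxip].

[tuxip]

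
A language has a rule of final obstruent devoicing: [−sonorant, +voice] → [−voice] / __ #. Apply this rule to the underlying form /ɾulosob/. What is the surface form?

[ɾulosop]

/b/ satisfies [−sonorant, +voice] and sits in __ #. The [−voice] counterpart of the voiced bilabial stop is /p/. Other segments in /ɾulosob/ either fail the structural description or are not in the environment, so the surface form is [ɾulosop].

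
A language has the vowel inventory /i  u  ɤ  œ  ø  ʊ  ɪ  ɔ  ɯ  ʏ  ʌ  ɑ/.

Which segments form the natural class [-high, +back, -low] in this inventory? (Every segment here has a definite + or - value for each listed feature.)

ɤ, ɔ, ʌ

Checking each segment against [-high], [+back], [-low]: /ɤ/ (mid back unrounded tense vowel), /ɔ/ (mid back rounded lax vowel), /ʌ/ (mid back unrounded lax vowel) satisfy every feature; every other segment in the inventory fails at least one.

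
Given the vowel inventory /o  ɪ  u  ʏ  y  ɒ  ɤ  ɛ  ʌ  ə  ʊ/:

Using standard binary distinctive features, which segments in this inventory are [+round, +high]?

The [+round] segments are /o, u, ʏ, y, ɒ, ʊ/.
Among these, [+high] leaves /u, ʏ, y, ʊ/.

u, ʏ, y, ʊ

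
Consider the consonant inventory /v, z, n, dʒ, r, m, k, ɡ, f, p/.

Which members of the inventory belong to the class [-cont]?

n, dʒ, m, k, ɡ, p

The [-continuant] segments here are /n, dʒ, m, k, ɡ, p/; the remaining /v, z, r, f/ are [+continuant].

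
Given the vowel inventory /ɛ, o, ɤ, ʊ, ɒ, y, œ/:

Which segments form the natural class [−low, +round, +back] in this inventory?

Eliminate segments failing any feature: /ɛ, ɤ/ are [−round]; /ɒ/ is [+low]; /y, œ/ are [−back]. The remaining /o, ʊ/ satisfy [−low], [+round], [+back].

o, ʊ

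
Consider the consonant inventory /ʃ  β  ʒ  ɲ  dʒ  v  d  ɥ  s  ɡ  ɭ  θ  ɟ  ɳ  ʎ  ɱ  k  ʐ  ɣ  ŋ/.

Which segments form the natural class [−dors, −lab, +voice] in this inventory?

ʒ, dʒ, d, ɭ, ɳ, ʐ

The [−dorsal] segments are /ʃ, β, ʒ, dʒ, v, d, s, ɭ, θ, ɳ, ɱ, ʐ/.
Among these, [−labial] gives /ʃ, ʒ, dʒ, d, s, ɭ, θ, ɳ, ʐ/.
Intersecting with [+voice] leaves /ʒ, dʒ, d, ɭ, ɳ, ʐ/.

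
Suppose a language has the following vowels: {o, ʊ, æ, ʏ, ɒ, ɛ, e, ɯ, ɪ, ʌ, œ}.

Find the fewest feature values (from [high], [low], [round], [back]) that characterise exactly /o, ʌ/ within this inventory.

[−high, −low, +back]

The class [−high], [−low], [+back] has exactly /o, ʌ/ as its extension in this inventory. No smaller conjunction from the listed features achieves this: [−low, +back] alone would also admit /ʊ, ɯ/; [−high, +back] alone would also admit /ɒ/; [−high, −low] alone would also admit /ɛ, e, œ/; and checking the remaining two-feature bundles turns up none with this extension.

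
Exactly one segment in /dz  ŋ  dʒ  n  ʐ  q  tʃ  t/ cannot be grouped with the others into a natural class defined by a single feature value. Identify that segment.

/dʒ, t, n, tʃ, q, ŋ, dz/ are all [−continuant], but /ʐ/ (voiced retroflex fricative) is [+continuant]. No other single segment can be removed to leave a set sharing one feature value that the removed segment lacks, so /ʐ/ is the odd one out.

ʐ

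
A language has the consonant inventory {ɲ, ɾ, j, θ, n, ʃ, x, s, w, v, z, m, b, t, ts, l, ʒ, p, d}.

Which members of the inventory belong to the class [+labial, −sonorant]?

v, b, p

Eliminate segments failing any feature: /ɲ, ɾ, j, θ, n, ʃ, x, s, z, t, ts, l, ʒ, d/ are [−labial]; /w, m/ are [+sonorant]. The remaining /v, b, p/ satisfy [+labial], [−sonorant].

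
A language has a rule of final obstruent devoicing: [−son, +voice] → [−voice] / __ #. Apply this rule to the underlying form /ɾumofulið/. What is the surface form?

The only segment in the rule's environment that also matches [−son, +voice] is /ð/. Applying [−voice] turns the voiced dental fricative into /θ/ (voiceless dental fricative), giving [ɾumofuliθ].

[ɾumofuliθ]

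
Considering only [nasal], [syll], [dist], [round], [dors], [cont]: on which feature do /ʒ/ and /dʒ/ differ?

The two segments share [-nasal], [-syllabic], [+distributed], [-round], [-dorsal]. The only feature from the list on which they differ: /ʒ/ is [+continuant] while /dʒ/ is [-continuant].

[continuant]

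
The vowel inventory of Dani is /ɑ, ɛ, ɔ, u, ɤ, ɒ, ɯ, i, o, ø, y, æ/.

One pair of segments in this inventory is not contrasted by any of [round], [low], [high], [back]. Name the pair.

o, ɔ

On the given features, /o/ and /ɔ/ have an identical profile: [+round], [−low], [−high], [+back]. No other two segments in the inventory coincide on all 4 features. (They do differ in [tense], which is not among the given features.)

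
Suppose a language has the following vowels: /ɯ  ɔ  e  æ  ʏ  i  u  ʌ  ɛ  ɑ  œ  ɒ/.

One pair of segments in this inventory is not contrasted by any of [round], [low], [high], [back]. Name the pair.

ɛ, e

On the given features, /ɛ/ and /e/ have an identical profile: [-round], [-low], [-high], [-back]. No other two segments in the inventory coincide on all 4 features. (They do differ in [tense], which is not among the given features.)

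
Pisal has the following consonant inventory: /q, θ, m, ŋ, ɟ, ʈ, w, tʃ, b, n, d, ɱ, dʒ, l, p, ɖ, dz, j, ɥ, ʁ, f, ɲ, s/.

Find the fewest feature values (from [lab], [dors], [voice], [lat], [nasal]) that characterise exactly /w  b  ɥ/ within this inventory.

[+voice, −nasal, +lab]

/w, b, ɥ/ are all [+voice], [−nasal], [+labial], and no other segment in the inventory matches all three values. Dropping any one of them over-generates: [−nasal, +labial] alone would also admit /p, f/; [+voice, +labial] alone would also admit /m, ɱ/; [+voice, −nasal] alone would also admit /ɟ, d, dʒ, l, …/. No other combination of two listed features picks out exactly this set either, so fewer than three features will not do.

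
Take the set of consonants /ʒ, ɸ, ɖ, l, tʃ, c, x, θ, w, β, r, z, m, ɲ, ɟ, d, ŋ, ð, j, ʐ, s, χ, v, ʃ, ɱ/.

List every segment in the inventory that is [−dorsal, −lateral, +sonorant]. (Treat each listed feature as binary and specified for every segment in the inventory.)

The [−dorsal] segments are /ʒ, ɸ, ɖ, l, tʃ, θ, β, r, z, m, d, ð, ʐ, s, v, ʃ, ɱ/.
Intersecting with [−lateral] gives /ʒ, ɸ, ɖ, tʃ, θ, β, r, z, m, d, ð, ʐ, s, v, ʃ, ɱ/.
Intersecting with [+sonorant] leaves /r, m, ɱ/.

r, m, ɱ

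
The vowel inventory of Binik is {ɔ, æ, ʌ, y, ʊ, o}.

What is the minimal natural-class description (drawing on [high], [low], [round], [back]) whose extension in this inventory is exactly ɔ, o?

Every target segment is [-high], [+round]; each remaining inventory member fails at least one of these. Each conjunct is needed — [+round] alone would also admit /y, ʊ/; [-high] alone would also admit /æ, ʌ/ — and no other single listed feature has exactly this extension, so two is the minimum.

[-high, +round]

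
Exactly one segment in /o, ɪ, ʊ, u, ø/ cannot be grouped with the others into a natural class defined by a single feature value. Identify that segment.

[round] groups all but one: /u, ø, ʊ, o/ share [+round] while /ɪ/ (high front unrounded lax vowel) alone is [−round]. Removing any other segment would not leave a single-feature class that excludes it.

ɪ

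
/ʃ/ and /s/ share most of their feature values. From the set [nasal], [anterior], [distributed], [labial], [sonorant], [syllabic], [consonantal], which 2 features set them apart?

[anterior], [distributed]

/ʃ/ is the voiceless postalveolar fricative and /s/ is the voiceless alveolar fricative. Both are [−nasal], [−labial], [−sonorant], [−syllabic], [+consonantal]. /ʃ/ is [−anterior] while /s/ is [+anterior]; /ʃ/ is [+distributed] while /s/ is [−distributed], so the distinguishing features are [anterior], [distributed].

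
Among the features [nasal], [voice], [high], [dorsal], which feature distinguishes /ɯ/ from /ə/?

[high]

/ɯ/ (high back unrounded vowel) and /ə/ (mid central vowel (schwa)) agree on [-nasal], [+voice], [+dorsal]. They differ on [high] (/ɯ/ [+], /ə/ [-]).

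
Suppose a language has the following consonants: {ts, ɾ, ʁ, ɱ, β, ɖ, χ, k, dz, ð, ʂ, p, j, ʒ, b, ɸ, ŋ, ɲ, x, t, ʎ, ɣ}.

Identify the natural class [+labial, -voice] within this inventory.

p, ɸ

The [+labial] segments are /ɱ, β, p, b, ɸ/.
Of those, [-voice] leaves /p, ɸ/.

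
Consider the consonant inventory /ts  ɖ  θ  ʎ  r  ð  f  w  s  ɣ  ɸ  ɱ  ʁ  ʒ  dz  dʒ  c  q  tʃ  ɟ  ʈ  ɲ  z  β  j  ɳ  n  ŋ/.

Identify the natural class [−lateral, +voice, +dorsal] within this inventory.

Eliminate segments failing any feature: /ts, θ, f, s, ɸ, c, q, tʃ, ʈ/ are [−voice]; /ɖ, r, ð, ɱ, ʒ, dz, dʒ, z, β, ɳ, n/ are [−dorsal]; /ʎ/ is [+lateral]. The remaining /w, ɣ, ʁ, ɟ, ɲ, j, ŋ/ satisfy [−lateral], [+voice], [+dorsal].

w, ɣ, ʁ, ɟ, ɲ, j, ŋ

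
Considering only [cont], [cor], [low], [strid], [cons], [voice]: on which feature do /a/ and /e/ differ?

[low]

/a/ is the low unrounded vowel and /e/ is the mid front unrounded tense vowel. Both are [+continuant], [−coronal], [−strident], [−consonantal], [+voice]. /a/ is [+low] while /e/ is [−low], so the distinguishing feature is [low].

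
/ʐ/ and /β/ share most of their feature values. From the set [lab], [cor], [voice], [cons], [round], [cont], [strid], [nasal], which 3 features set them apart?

/ʐ/ (voiced retroflex fricative) and /β/ (voiced bilabial fricative) agree on [+voice], [+consonantal], [-round], [+continuant], [-nasal]. They differ on [strident] (/ʐ/ [+], /β/ [-]), [labial] (/ʐ/ [-], /β/ [+]), [coronal] (/ʐ/ [+], /β/ [-]).

[strident], [labial], [coronal]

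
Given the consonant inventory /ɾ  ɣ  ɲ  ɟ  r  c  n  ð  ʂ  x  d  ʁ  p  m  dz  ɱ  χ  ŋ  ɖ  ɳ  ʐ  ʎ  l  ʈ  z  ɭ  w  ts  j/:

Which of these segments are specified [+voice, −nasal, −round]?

Checking each segment against [+voice], [−nasal], [−round]: /ɾ/ (alveolar tap), /ɣ/ (voiced velar fricative), /ɟ/ (voiced palatal stop), /r/ (alveolar trill), /ð/ (voiced dental fricative), /d/ (voiced alveolar stop), among others, satisfy every feature; every other segment in the inventory fails at least one.

ɾ, ɣ, ɟ, r, ð, d, ʁ, dz, ɖ, ʐ, ʎ, l, z, ɭ, j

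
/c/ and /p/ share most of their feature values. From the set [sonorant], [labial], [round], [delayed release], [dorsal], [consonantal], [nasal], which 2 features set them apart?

/c/ (voiceless palatal stop) and /p/ (voiceless bilabial stop) agree on [-sonorant], [-round], [-delayed release], [+consonantal], [-nasal]. They differ on [labial] (/c/ [-], /p/ [+]), [dorsal] (/c/ [+], /p/ [-]).

[labial], [dorsal]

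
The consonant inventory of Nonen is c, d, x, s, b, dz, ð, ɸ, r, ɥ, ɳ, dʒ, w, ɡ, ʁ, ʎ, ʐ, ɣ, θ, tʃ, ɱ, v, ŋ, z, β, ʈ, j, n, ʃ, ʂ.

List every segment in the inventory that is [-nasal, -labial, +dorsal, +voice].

Eliminate segments failing any feature: /c, x/ are [-voice]; /d, s, dz, ð, r, dʒ, ʐ, θ, tʃ, z, ʈ, ʃ, ʂ/ are [-dorsal]; /b, ɸ, ɥ, w, v, β/ are [+labial]; /ɳ, ɱ, ŋ, n/ are [+nasal]. The remaining /ɡ, ʁ, ʎ, ɣ, j/ satisfy [-nasal], [-labial], [+dorsal], [+voice].

ɡ, ʁ, ʎ, ɣ, j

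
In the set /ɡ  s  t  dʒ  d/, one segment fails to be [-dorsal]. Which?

/ɡ/ is the voiced velar stop, which is [+dorsal]; the rest — /d, dʒ, s, t/ — are [-dorsal].

ɡ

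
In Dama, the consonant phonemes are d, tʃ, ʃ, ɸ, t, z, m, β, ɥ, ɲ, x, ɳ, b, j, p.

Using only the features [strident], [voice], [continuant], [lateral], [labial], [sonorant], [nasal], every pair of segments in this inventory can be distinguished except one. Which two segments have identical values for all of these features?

/ɳ/ (retroflex nasal) and /ɲ/ (palatal nasal) are both [-strident], [+voice], [-continuant], [-lateral], [-labial], [+sonorant], [+nasal], so none of the listed features separates them. (They do differ in [dorsal], which is not among the given features.) Every other pair in the inventory differs on at least one listed feature.

ɳ, ɲ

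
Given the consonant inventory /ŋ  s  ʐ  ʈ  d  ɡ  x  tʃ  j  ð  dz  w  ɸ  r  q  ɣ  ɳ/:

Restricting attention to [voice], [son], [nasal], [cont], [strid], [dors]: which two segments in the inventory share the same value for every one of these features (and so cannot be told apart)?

w, j

On the given features, /w/ and /j/ have an identical profile: [+voice], [+sonorant], [-nasal], [+continuant], [-strident], [+dorsal]. No other two segments in the inventory coincide on all 6 features. (They do differ in [labial], [round] and [back], which are not among the given features.)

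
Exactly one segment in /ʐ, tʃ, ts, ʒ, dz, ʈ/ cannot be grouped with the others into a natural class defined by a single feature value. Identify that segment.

ʈ

The remaining segments after removing /ʈ/ share [+strident]; /ʈ/ (voiceless retroflex stop) is [−strident]. For every other candidate removal, the leftover set fails to share any single feature value that the removed segment lacks.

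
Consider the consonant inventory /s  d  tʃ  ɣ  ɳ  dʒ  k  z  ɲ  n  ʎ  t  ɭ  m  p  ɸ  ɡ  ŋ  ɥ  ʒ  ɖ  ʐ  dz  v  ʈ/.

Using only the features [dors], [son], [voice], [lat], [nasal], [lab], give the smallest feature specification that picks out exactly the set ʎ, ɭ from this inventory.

[+lat]

/ʎ, ɭ/ are exactly the [+lateral] segments in the inventory, so a single feature suffices.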